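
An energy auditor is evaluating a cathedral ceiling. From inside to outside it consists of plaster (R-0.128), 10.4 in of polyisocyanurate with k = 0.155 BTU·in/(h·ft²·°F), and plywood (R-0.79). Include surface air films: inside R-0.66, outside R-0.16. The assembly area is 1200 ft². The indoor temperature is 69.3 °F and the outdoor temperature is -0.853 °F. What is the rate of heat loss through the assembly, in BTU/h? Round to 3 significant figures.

1220 BTU/h

10.4/0.155 = 67.1
R_total = 0.66 + 0.128 + 67.1 + 0.79 + 0.16 = 68.83 ft²·°F·h/BTU
Q = A·ΔT/R = 1200 × (69.3 − (-0.853)) / 68.83 = 1223 BTU/h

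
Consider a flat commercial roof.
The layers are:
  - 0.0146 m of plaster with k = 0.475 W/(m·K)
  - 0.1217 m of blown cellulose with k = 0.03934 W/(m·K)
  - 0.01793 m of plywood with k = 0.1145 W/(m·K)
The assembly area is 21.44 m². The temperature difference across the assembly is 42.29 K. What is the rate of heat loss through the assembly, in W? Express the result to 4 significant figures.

0.0146/0.475 = 0.030737
0.1217/0.03934 = 3.0935
0.01793/0.1145 = 0.15659
R_total = 0.030737 + 3.0935 + 0.15659 = 3.2809 m²·K/W
Q = A·ΔT/R = 21.44 × 42.29 / 3.2809 = 276.36 W

276.4 W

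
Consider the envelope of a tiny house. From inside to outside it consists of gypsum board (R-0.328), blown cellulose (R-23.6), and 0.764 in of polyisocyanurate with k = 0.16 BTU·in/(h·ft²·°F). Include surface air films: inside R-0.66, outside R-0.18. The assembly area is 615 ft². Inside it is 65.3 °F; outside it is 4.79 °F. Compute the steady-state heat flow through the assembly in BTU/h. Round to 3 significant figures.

0.764/0.16 = 4.775
R_total = 0.66 + 0.328 + 23.6 + 4.775 + 0.18 = 29.54 ft²·°F·h/BTU
Q = A·ΔT/R = 615 × (65.3 − 4.79) / 29.54 = 1260 BTU/h

1260 BTU/h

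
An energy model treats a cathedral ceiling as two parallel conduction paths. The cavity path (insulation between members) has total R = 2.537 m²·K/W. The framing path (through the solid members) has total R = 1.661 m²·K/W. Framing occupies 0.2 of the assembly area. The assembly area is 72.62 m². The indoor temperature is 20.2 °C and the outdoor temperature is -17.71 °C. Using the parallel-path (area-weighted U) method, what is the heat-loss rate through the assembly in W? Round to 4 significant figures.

U_eff = 0.8/2.537 + 0.2/1.661 = 0.31533 + 0.12041 = 0.43574
R_eff = 1/U_eff = 2.2949 m²·K/W
Q = 72.62 × (20.2 − (-17.71)) / 2.2949 = 1199.6 W

1200 W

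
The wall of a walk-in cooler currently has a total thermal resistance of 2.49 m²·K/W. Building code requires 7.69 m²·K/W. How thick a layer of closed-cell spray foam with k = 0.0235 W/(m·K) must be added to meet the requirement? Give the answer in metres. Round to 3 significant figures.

ΔR = 7.69 − 2.49 = 5.2 m²·K/W
L = ΔR × k = 5.2 × 0.0235 = 0.1222 m

0.122 m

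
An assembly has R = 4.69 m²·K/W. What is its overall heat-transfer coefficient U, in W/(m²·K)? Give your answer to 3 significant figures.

0.213 W/(m²·K)

U = 1/R = 1/4.69 = 0.2132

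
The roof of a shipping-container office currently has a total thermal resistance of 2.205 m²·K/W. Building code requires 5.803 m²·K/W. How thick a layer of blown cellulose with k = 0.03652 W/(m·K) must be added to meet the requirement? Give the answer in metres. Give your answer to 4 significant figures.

ΔR = 5.803 − 2.205 = 3.598 m²·K/W
L = ΔR × k = 3.598 × 0.03652 = 0.1314 m

0.1314 m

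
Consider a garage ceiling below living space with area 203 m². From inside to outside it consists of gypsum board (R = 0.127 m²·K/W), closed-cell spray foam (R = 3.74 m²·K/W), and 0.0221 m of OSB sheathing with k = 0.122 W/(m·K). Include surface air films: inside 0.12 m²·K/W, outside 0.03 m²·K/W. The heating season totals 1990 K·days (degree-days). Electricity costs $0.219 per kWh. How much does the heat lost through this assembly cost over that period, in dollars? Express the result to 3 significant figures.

0.0221/0.122 = 0.1811
R_total = 0.12 + 0.127 + 3.74 + 0.1811 + 0.03 = 4.198 m²·K/W
E = A × HDD × 24 / R / 1000 = 203 × 1990 × 24 / 4.198 / 1000 = 2309 kWh
Cost = 2309 × 0.219 = $505.8

506 dollars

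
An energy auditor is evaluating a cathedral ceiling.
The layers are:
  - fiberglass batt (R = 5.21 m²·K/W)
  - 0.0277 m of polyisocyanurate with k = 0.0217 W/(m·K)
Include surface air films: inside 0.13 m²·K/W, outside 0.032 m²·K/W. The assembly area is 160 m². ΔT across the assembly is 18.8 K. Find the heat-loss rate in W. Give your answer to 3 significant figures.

452 W

0.0277/0.0217 = 1.276
R_total = 0.13 + 5.21 + 1.276 + 0.032 = 6.648 m²·K/W
Q = A·ΔT/R = 160 × 18.8 / 6.648 = 452.4 W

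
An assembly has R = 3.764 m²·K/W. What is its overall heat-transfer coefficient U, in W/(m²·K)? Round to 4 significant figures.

U = 1/R = 1/3.764 = 0.26567

0.2657 W/(m²·K)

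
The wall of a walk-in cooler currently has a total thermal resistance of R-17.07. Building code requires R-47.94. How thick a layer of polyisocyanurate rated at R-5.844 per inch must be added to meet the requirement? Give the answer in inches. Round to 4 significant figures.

5.282 in

ΔR = 47.94 − 17.07 = 30.87 ft²·°F·h/BTU
L = ΔR / (R/in) = 30.87/5.844 = 5.2823 in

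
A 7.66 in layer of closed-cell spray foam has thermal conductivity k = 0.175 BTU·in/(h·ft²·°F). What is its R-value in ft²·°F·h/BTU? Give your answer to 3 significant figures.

43.8 ft²·°F·h/BTU

R = L/k = 7.66/0.175 = 43.77 ft²·°F·h/BTU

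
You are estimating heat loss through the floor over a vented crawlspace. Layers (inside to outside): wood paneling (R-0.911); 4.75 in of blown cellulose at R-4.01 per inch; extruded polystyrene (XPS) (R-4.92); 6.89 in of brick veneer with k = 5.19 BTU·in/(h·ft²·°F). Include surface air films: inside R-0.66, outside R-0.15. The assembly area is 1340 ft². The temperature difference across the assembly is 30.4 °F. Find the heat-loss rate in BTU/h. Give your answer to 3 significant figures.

4.75 × 4.01 = 19.05
6.89/5.19 = 1.328
R_total = 0.66 + 0.911 + 19.05 + 4.92 + 1.328 + 0.15 = 27.02 ft²·°F·h/BTU
Q = A·ΔT/R = 1340 × 30.4 / 27.02 = 1508 BTU/h

1510 BTU/h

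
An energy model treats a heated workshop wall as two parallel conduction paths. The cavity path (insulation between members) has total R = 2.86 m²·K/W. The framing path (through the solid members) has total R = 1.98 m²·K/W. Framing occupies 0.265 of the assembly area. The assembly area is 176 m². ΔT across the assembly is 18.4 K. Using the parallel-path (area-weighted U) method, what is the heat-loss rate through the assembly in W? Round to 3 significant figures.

1270 W

U_eff = 0.735/2.86 + 0.265/1.98 = 0.257 + 0.1338 = 0.3908
R_eff = 1/U_eff = 2.559 m²·K/W
Q = 176 × 18.4 / 2.559 = 1266 W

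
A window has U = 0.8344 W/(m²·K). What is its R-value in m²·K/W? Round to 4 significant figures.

1.198 m²·K/W

R = 1/U = 1/0.8344 = 1.1985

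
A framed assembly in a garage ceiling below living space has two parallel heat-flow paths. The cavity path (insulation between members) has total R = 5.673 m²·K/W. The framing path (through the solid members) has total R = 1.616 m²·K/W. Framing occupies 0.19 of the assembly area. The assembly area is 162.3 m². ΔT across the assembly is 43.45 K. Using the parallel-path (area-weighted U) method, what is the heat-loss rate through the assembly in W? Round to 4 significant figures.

U_eff = 0.81/5.673 + 0.19/1.616 = 0.14278 + 0.11757 = 0.26036
R_eff = 1/U_eff = 3.8409 m²·K/W
Q = 162.3 × 43.45 / 3.8409 = 1836 W

1836 W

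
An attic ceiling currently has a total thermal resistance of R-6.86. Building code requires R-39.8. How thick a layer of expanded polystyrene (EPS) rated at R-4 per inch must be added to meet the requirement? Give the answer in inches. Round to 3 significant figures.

8.23 in

ΔR = 39.8 − 6.86 = 32.94 ft²·°F·h/BTU
L = ΔR / (R/in) = 32.94/4 = 8.235 in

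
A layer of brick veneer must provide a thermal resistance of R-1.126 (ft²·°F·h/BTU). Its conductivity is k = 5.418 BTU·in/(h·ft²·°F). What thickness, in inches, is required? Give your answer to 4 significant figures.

L = R × k = 1.126 × 5.418 = 6.1007 in

6.101 in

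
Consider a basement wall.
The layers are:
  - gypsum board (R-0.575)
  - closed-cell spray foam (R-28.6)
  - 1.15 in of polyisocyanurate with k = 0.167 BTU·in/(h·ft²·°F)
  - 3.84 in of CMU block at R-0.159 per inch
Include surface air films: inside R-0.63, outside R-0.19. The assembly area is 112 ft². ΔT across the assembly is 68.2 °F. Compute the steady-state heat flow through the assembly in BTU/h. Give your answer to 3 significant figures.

1.15/0.167 = 6.886
3.84 × 0.159 = 0.6106
R_total = 0.63 + 0.575 + 28.6 + 6.886 + 0.6106 + 0.19 = 37.49 ft²·°F·h/BTU
Q = A·ΔT/R = 112 × 68.2 / 37.49 = 203.7 BTU/h

204 BTU/h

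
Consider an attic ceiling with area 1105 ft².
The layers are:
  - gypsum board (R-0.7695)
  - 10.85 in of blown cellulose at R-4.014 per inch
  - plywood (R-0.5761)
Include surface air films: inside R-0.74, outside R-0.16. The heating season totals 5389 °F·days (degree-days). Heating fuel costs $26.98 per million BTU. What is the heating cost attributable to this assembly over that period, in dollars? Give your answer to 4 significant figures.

84.19 dollars

10.85 × 4.014 = 43.552
R_total = 0.74 + 0.7695 + 43.552 + 0.5761 + 0.16 = 45.798 ft²·°F·h/BTU
E = A × HDD × 24 / R = 1105 × 5389 × 24 / 45.798 = 3120600 BTU
Cost = 3120600/10⁶ × 26.98 = $84.194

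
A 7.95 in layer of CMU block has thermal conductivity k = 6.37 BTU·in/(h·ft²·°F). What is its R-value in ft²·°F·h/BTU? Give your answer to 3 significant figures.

1.25 ft²·°F·h/BTU

R = L/k = 7.95/6.37 = 1.248 ft²·°F·h/BTU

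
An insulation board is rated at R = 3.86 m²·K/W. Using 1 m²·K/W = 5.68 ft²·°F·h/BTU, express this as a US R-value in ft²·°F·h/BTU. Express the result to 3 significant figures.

21.9 ft²·°F·h/BTU

R_US = 3.86 × 5.68 = 21.92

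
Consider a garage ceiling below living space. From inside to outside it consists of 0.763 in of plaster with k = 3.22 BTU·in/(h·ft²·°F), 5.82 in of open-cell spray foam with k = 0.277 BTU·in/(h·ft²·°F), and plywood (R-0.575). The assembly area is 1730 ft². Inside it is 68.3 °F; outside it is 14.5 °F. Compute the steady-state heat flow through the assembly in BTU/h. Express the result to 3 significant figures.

0.763/3.22 = 0.237
5.82/0.277 = 21.01
R_total = 0.237 + 21.01 + 0.575 = 21.82 ft²·°F·h/BTU
Q = A·ΔT/R = 1730 × (68.3 − 14.5) / 21.82 = 4265 BTU/h

4260 BTU/h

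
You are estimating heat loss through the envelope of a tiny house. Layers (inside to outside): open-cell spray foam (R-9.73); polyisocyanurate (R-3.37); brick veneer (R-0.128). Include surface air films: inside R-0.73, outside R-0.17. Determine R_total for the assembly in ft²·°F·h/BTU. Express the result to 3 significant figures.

14.1 ft²·°F·h/BTU

R_total = 0.73 + 9.73 + 3.37 + 0.128 + 0.17 = 14.13 ft²·°F·h/BTU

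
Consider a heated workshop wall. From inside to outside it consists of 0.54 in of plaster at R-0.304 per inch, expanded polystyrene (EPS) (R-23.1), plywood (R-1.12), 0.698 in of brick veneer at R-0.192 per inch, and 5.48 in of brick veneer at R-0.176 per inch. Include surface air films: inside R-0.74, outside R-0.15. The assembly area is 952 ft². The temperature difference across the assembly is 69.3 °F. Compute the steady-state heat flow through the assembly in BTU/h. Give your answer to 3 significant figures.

2500 BTU/h

0.54 × 0.304 = 0.1642
0.698 × 0.192 = 0.134
5.48 × 0.176 = 0.9645
R_total = 0.74 + 0.1642 + 23.1 + 1.12 + 0.134 + 0.9645 + 0.15 = 26.37 ft²·°F·h/BTU
Q = A·ΔT/R = 952 × 69.3 / 26.37 = 2502 BTU/h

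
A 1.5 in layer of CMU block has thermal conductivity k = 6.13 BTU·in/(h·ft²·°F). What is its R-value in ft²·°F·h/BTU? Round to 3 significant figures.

0.245 ft²·°F·h/BTU

R = L/k = 1.5/6.13 = 0.2447 ft²·°F·h/BTU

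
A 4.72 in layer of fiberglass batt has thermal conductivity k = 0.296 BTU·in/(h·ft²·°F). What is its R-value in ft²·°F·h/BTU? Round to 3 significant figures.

R = L/k = 4.72/0.296 = 15.95 ft²·°F·h/BTU

15.9 ft²·°F·h/BTU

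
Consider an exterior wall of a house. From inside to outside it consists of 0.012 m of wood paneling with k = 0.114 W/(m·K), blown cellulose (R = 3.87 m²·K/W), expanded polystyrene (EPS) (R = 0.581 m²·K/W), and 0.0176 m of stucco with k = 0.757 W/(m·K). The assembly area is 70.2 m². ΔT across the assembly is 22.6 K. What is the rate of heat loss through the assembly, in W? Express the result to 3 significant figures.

0.012/0.114 = 0.1053
0.0176/0.757 = 0.02325
R_total = 0.1053 + 3.87 + 0.581 + 0.02325 = 4.58 m²·K/W
Q = A·ΔT/R = 70.2 × 22.6 / 4.58 = 346.4 W

346 W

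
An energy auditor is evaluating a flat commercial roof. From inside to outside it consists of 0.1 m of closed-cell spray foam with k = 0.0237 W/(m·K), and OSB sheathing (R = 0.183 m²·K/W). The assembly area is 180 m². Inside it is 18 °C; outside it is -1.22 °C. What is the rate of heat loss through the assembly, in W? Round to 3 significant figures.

786 W

0.1/0.0237 = 4.219
R_total = 4.219 + 0.183 = 4.402 m²·K/W
Q = A·ΔT/R = 180 × (18 − (-1.22)) / 4.402 = 785.8 W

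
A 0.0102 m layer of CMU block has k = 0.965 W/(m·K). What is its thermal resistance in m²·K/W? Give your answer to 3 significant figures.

R = L/k = 0.0102/0.965 = 0.01057 m²·K/W

0.0106 m²·K/W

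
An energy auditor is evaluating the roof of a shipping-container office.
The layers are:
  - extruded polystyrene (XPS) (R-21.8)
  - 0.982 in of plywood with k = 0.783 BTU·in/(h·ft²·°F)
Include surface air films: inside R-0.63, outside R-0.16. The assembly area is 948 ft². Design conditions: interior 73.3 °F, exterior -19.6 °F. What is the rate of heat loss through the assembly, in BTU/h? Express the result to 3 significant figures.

0.982/0.783 = 1.254
R_total = 0.63 + 21.8 + 1.254 + 0.16 = 23.84 ft²·°F·h/BTU
Q = A·ΔT/R = 948 × (73.3 − (-19.6)) / 23.84 = 3694 BTU/h

3690 BTU/h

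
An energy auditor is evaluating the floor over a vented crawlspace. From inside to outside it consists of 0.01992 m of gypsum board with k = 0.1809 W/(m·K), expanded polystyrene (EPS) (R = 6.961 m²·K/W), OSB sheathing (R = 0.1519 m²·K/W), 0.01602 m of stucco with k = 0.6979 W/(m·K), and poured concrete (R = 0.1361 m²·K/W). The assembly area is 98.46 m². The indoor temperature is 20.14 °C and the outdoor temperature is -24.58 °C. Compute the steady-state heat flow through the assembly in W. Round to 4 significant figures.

596.5 W

0.01992/0.1809 = 0.11012
0.01602/0.6979 = 0.022955
R_total = 0.11012 + 6.961 + 0.1519 + 0.022955 + 0.1361 = 7.3821 m²·K/W
Q = A·ΔT/R = 98.46 × (20.14 − (-24.58)) / 7.3821 = 596.46 W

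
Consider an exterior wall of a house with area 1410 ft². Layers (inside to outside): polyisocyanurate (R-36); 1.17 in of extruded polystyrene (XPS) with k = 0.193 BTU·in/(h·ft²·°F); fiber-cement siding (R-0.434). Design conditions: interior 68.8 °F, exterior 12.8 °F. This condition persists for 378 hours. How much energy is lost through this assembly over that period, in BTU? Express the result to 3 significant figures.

1.17/0.193 = 6.062
R_total = 36 + 6.062 + 0.434 = 42.5 ft²·°F·h/BTU
Q = 1410 × (68.8 − 12.8) / 42.5 = 1858 BTU/h
E = 1858 × 378 = 702300 BTU

702000 BTU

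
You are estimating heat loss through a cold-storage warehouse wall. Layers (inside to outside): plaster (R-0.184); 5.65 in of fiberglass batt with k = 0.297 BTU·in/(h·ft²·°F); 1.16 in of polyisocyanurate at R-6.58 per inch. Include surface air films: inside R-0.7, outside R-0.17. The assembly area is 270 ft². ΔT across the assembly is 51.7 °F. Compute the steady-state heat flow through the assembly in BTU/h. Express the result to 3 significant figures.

5.65/0.297 = 19.02
1.16 × 6.58 = 7.633
R_total = 0.7 + 0.184 + 19.02 + 7.633 + 0.17 = 27.71 ft²·°F·h/BTU
Q = A·ΔT/R = 270 × 51.7 / 27.71 = 503.7 BTU/h

504 BTU/h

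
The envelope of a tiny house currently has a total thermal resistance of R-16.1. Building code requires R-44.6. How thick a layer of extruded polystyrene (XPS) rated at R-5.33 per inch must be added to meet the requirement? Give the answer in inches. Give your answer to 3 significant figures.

ΔR = 44.6 − 16.1 = 28.5 ft²·°F·h/BTU
L = ΔR / (R/in) = 28.5/5.33 = 5.347 in

5.35 in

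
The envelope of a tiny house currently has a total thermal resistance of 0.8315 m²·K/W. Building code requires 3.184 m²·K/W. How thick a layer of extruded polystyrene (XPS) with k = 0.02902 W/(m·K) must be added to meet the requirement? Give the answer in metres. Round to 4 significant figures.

ΔR = 3.184 − 0.8315 = 2.3525 m²·K/W
L = ΔR × k = 2.3525 × 0.02902 = 0.06827 m

0.06827 m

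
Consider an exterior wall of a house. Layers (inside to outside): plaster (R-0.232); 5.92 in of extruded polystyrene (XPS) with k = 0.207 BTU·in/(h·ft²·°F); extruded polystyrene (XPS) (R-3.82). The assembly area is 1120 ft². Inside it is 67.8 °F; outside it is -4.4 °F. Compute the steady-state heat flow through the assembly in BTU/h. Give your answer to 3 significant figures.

5.92/0.207 = 28.6
R_total = 0.232 + 28.6 + 3.82 = 32.65 ft²·°F·h/BTU
Q = A·ΔT/R = 1120 × (67.8 − (-4.4)) / 32.65 = 2477 BTU/h

2480 BTU/h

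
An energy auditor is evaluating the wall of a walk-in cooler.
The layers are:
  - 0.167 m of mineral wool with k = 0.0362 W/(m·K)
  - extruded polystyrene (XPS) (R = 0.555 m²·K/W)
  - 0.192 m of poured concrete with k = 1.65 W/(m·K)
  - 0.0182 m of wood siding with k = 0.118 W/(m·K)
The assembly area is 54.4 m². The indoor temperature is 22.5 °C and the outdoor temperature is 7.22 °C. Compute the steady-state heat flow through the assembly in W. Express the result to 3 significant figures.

153 W

0.167/0.0362 = 4.613
0.192/1.65 = 0.1164
0.0182/0.118 = 0.1542
R_total = 4.613 + 0.555 + 0.1164 + 0.1542 = 5.439 m²·K/W
Q = A·ΔT/R = 54.4 × (22.5 − 7.22) / 5.439 = 152.8 W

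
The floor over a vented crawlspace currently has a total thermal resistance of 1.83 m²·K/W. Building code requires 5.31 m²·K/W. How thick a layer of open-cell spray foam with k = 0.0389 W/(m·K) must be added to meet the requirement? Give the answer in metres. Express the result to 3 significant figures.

ΔR = 5.31 − 1.83 = 3.48 m²·K/W
L = ΔR × k = 3.48 × 0.0389 = 0.1354 m

0.135 m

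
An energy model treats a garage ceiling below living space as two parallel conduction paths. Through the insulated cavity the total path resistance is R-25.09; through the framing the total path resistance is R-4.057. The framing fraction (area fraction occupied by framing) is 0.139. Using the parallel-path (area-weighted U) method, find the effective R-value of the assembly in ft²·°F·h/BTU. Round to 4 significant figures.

U_eff = 0.861/25.09 + 0.139/4.057 = 0.034316 + 0.034262 = 0.068578
R_eff = 1/U_eff = 14.582 ft²·°F·h/BTU

14.58 ft²·°F·h/BTU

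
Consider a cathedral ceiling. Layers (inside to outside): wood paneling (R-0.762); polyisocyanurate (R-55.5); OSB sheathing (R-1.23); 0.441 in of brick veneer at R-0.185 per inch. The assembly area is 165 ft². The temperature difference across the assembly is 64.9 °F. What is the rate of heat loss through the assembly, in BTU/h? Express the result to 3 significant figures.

0.441 × 0.185 = 0.08159
R_total = 0.762 + 55.5 + 1.23 + 0.08159 = 57.57 ft²·°F·h/BTU
Q = A·ΔT/R = 165 × 64.9 / 57.57 = 186 BTU/h

186 BTU/h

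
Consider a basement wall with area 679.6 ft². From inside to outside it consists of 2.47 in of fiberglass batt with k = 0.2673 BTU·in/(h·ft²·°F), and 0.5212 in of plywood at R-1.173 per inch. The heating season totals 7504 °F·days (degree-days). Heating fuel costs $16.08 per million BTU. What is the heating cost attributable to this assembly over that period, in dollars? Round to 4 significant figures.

2.47/0.2673 = 9.2406
0.5212 × 1.173 = 0.61137
R_total = 9.2406 + 0.61137 = 9.8519 ft²·°F·h/BTU
E = A × HDD × 24 / R = 679.6 × 7504 × 24 / 9.8519 = 12423000 BTU
Cost = 12423000/10⁶ × 16.08 = $199.77

199.8 dollars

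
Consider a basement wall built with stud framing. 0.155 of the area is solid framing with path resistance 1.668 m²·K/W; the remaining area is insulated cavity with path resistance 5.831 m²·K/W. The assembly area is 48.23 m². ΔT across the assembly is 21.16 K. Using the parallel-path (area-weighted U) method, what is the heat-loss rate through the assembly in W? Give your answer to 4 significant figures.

U_eff = 0.845/5.831 + 0.155/1.668 = 0.14492 + 0.092926 = 0.23784
R_eff = 1/U_eff = 4.2045 m²·K/W
Q = 48.23 × 21.16 / 4.2045 = 242.73 W

242.7 W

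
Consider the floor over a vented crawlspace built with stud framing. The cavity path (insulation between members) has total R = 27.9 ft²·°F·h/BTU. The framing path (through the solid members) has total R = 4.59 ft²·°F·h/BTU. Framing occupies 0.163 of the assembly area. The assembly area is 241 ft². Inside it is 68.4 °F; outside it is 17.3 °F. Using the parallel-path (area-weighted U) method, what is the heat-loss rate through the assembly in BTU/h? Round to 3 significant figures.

U_eff = 0.837/27.9 + 0.163/4.59 = 0.03 + 0.03551 = 0.06551
R_eff = 1/U_eff = 15.26 ft²·°F·h/BTU
Q = 241 × (68.4 − 17.3) / 15.26 = 806.8 BTU/h

807 BTU/h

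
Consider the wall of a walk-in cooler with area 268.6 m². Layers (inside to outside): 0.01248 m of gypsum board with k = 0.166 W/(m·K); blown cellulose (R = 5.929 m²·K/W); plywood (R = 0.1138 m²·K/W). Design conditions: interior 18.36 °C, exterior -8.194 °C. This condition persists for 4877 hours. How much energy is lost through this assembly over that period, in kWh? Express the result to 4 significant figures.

0.01248/0.166 = 0.075181
R_total = 0.075181 + 5.929 + 0.1138 = 6.118 m²·K/W
Q = 268.6 × (18.36 − (-8.194)) / 6.118 = 1165.8 W
E = 1165.8 W × 4877 h / 1000 = 5685.7 kWh

5686 kWh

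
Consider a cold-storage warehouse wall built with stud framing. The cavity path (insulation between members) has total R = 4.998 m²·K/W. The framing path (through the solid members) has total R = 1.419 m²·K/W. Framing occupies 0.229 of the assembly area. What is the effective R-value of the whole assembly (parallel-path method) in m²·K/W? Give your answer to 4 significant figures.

3.168 m²·K/W

U_eff = 0.771/4.998 + 0.229/1.419 = 0.15426 + 0.16138 = 0.31564
R_eff = 1/U_eff = 3.1681 m²·K/W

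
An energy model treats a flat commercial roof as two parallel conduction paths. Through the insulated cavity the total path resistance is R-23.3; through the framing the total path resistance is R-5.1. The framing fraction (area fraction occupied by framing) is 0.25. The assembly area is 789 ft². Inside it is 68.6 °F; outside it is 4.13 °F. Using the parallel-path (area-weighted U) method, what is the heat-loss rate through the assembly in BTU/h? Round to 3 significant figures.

4130 BTU/h

U_eff = 0.75/23.3 + 0.25/5.1 = 0.03219 + 0.04902 = 0.08121
R_eff = 1/U_eff = 12.31 ft²·°F·h/BTU
Q = 789 × (68.6 − 4.13) / 12.31 = 4131 BTU/h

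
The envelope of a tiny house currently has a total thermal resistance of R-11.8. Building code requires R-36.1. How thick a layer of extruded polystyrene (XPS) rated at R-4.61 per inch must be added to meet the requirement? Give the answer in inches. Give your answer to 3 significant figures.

ΔR = 36.1 − 11.8 = 24.3 ft²·°F·h/BTU
L = ΔR / (R/in) = 24.3/4.61 = 5.271 in

5.27 in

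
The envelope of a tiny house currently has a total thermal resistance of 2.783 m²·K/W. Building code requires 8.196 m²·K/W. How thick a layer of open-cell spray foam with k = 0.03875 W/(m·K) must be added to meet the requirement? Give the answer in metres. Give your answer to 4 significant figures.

ΔR = 8.196 − 2.783 = 5.413 m²·K/W
L = ΔR × k = 5.413 × 0.03875 = 0.20975 m

0.2098 m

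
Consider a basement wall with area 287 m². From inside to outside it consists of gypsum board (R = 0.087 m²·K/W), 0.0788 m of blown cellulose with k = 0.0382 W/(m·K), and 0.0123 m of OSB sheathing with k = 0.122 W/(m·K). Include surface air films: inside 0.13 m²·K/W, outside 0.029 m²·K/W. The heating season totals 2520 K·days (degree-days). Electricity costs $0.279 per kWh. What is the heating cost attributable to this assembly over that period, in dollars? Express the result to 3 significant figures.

2010 dollars

0.0788/0.0382 = 2.063
0.0123/0.122 = 0.1008
R_total = 0.13 + 0.087 + 2.063 + 0.1008 + 0.029 = 2.41 m²·K/W
E = A × HDD × 24 / R / 1000 = 287 × 2520 × 24 / 2.41 / 1000 = 7203 kWh
Cost = 7203 × 0.279 = $2010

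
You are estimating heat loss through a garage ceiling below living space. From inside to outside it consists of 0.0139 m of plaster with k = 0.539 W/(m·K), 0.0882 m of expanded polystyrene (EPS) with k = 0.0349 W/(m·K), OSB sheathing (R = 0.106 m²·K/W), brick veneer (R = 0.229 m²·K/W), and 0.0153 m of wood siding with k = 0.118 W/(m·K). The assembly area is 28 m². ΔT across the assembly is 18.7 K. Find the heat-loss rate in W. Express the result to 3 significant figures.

0.0139/0.539 = 0.02579
0.0882/0.0349 = 2.527
0.0153/0.118 = 0.1297
R_total = 0.02579 + 2.527 + 0.106 + 0.229 + 0.1297 = 3.018 m²·K/W
Q = A·ΔT/R = 28 × 18.7 / 3.018 = 173.5 W

174 W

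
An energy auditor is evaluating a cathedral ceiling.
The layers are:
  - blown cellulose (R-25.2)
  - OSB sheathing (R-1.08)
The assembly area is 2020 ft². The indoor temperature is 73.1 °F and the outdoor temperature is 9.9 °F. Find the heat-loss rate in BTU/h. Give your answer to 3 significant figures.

R_total = 25.2 + 1.08 = 26.28 ft²·°F·h/BTU
Q = A·ΔT/R = 2020 × (73.1 − 9.9) / 26.28 = 4858 BTU/h

4860 BTU/h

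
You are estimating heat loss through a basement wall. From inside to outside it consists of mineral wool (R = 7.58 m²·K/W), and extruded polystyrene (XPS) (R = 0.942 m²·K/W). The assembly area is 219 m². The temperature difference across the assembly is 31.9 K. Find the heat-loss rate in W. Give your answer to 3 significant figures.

820 W

R_total = 7.58 + 0.942 = 8.522 m²·K/W
Q = A·ΔT/R = 219 × 31.9 / 8.522 = 819.8 W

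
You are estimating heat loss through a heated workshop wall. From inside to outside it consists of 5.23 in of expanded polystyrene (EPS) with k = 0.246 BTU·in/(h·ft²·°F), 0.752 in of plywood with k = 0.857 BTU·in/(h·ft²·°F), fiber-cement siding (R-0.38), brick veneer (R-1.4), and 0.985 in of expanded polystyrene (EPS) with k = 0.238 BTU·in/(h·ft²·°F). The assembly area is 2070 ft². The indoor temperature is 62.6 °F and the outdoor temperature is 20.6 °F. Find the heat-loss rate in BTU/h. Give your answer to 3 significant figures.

5.23/0.246 = 21.26
0.752/0.857 = 0.8775
0.985/0.238 = 4.139
R_total = 21.26 + 0.8775 + 0.38 + 1.4 + 4.139 = 28.06 ft²·°F·h/BTU
Q = A·ΔT/R = 2070 × (62.6 − 20.6) / 28.06 = 3099 BTU/h

3100 BTU/h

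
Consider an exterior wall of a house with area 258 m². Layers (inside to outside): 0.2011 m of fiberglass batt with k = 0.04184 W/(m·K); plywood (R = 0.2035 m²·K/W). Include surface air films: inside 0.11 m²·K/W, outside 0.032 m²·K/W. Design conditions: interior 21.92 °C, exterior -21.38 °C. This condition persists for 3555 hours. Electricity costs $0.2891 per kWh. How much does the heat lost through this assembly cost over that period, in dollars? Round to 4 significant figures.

2229 dollars

0.2011/0.04184 = 4.8064
R_total = 0.11 + 4.8064 + 0.2035 + 0.032 = 5.1519 m²·K/W
Q = 258 × (21.92 − (-21.38)) / 5.1519 = 2168.4 W
E = 2168.4 W × 3555 h / 1000 = 7708.7 kWh
Cost = 7708.7 × 0.2891 = $2228.6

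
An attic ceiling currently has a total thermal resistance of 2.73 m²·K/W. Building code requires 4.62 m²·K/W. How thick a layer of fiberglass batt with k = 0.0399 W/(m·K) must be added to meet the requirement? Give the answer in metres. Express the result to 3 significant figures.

0.0754 m

ΔR = 4.62 − 2.73 = 1.89 m²·K/W
L = ΔR × k = 1.89 × 0.0399 = 0.07541 m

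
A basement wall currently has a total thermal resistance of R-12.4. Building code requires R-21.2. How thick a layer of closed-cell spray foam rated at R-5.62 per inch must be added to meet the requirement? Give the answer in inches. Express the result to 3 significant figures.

ΔR = 21.2 − 12.4 = 8.8 ft²·°F·h/BTU
L = ΔR / (R/in) = 8.8/5.62 = 1.566 in

1.57 in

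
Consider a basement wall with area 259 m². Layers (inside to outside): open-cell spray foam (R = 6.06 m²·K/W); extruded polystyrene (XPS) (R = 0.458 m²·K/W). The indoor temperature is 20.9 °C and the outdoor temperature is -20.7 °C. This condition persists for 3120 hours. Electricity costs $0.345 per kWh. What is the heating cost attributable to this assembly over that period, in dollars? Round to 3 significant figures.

1780 dollars

R_total = 6.06 + 0.458 = 6.518 m²·K/W
Q = 259 × (20.9 − (-20.7)) / 6.518 = 1653 W
E = 1653 W × 3120 h / 1000 = 5157 kWh
Cost = 5157 × 0.345 = $1779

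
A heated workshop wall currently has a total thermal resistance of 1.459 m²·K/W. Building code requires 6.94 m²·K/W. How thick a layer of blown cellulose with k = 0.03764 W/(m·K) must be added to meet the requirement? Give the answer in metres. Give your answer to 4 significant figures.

ΔR = 6.94 − 1.459 = 5.481 m²·K/W
L = ΔR × k = 5.481 × 0.03764 = 0.2063 m

0.2063 m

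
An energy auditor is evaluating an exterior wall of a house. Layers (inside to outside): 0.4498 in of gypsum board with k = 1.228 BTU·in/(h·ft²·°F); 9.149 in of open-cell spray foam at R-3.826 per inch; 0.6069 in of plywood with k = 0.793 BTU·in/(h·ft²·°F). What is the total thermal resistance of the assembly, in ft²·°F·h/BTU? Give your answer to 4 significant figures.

0.4498/1.228 = 0.36629
9.149 × 3.826 = 35.004
0.6069/0.793 = 0.76532
R_total = 0.36629 + 35.004 + 0.76532 = 36.136 ft²·°F·h/BTU

36.14 ft²·°F·h/BTU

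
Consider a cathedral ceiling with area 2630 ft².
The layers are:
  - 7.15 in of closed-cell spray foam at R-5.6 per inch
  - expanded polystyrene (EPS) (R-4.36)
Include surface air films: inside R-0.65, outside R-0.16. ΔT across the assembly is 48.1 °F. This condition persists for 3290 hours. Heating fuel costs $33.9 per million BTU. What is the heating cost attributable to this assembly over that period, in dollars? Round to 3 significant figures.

7.15 × 5.6 = 40.04
R_total = 0.65 + 40.04 + 4.36 + 0.16 = 45.21 ft²·°F·h/BTU
Q = 2630 × 48.1 / 45.21 = 2798 BTU/h
E = 2798 × 3290 = 9206000 BTU
Cost = 9206000/10⁶ × 33.9 = $312.1

312 dollars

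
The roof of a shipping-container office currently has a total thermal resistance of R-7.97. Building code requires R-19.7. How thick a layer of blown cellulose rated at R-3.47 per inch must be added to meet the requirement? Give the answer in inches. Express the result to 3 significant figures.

3.38 in

ΔR = 19.7 − 7.97 = 11.73 ft²·°F·h/BTU
L = ΔR / (R/in) = 11.73/3.47 = 3.38 in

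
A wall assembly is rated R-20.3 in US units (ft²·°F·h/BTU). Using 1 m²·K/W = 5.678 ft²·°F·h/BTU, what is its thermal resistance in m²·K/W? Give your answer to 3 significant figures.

3.58 m²·K/W

R_SI = 20.3/5.678 = 3.575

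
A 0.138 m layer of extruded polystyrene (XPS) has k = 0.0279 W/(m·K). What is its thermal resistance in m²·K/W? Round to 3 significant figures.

R = L/k = 0.138/0.0279 = 4.946 m²·K/W

4.95 m²·K/W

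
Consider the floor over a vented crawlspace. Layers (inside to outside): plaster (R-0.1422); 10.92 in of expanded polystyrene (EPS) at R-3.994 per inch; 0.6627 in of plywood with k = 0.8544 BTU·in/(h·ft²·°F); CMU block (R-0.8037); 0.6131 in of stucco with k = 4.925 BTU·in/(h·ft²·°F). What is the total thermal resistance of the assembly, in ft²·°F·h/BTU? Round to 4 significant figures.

45.46 ft²·°F·h/BTU

10.92 × 3.994 = 43.614
0.6627/0.8544 = 0.77563
0.6131/4.925 = 0.12449
R_total = 0.1422 + 43.614 + 0.77563 + 0.8037 + 0.12449 = 45.46 ft²·°F·h/BTU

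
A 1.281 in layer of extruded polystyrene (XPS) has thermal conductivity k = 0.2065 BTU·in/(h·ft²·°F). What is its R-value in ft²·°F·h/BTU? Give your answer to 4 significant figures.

6.203 ft²·°F·h/BTU

R = L/k = 1.281/0.2065 = 6.2034 ft²·°F·h/BTU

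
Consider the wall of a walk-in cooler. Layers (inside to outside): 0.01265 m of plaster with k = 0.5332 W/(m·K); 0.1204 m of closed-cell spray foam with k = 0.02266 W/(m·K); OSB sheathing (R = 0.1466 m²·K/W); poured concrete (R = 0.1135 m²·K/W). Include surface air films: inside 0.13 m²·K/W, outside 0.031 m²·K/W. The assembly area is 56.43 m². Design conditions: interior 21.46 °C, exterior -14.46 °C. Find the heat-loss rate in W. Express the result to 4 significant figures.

0.01265/0.5332 = 0.023725
0.1204/0.02266 = 5.3133
R_total = 0.13 + 0.023725 + 5.3133 + 0.1466 + 0.1135 + 0.031 = 5.7582 m²·K/W
Q = A·ΔT/R = 56.43 × (21.46 − (-14.46)) / 5.7582 = 352.02 W

352.0 W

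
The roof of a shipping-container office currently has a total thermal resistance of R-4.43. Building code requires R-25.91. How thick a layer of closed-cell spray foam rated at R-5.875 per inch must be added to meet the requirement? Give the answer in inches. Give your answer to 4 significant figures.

ΔR = 25.91 − 4.43 = 21.48 ft²·°F·h/BTU
L = ΔR / (R/in) = 21.48/5.875 = 3.6562 in

3.656 in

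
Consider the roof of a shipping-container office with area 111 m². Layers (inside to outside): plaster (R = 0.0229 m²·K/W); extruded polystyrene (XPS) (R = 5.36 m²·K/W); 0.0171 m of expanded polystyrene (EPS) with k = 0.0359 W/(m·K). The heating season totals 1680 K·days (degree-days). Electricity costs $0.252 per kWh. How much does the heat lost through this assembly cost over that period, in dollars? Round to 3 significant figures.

0.0171/0.0359 = 0.4763
R_total = 0.0229 + 5.36 + 0.4763 = 5.859 m²·K/W
E = A × HDD × 24 / R / 1000 = 111 × 1680 × 24 / 5.859 / 1000 = 763.8 kWh
Cost = 763.8 × 0.252 = $192.5

192 dollars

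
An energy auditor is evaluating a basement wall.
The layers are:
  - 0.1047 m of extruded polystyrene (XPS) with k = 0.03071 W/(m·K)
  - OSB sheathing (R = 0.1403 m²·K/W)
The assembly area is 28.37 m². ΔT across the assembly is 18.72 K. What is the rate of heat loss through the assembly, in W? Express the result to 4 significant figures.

149.6 W

0.1047/0.03071 = 3.4093
R_total = 3.4093 + 0.1403 = 3.5496 m²·K/W
Q = A·ΔT/R = 28.37 × 18.72 / 3.5496 = 149.62 W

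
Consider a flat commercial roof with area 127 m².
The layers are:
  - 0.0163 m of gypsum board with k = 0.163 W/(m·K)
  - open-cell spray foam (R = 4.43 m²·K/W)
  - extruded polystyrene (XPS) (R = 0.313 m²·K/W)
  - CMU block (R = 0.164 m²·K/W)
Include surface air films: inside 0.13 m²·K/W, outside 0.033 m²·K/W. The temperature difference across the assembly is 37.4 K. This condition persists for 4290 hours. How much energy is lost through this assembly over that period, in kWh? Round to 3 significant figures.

0.0163/0.163 = 0.1
R_total = 0.13 + 0.1 + 4.43 + 0.313 + 0.164 + 0.033 = 5.17 m²·K/W
Q = 127 × 37.4 / 5.17 = 918.7 W
E = 918.7 W × 4290 h / 1000 = 3941 kWh

3940 kWh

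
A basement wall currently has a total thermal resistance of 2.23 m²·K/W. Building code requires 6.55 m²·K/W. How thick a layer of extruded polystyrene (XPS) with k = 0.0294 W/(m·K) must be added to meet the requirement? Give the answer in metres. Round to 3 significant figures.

0.127 m

ΔR = 6.55 − 2.23 = 4.32 m²·K/W
L = ΔR × k = 4.32 × 0.0294 = 0.127 m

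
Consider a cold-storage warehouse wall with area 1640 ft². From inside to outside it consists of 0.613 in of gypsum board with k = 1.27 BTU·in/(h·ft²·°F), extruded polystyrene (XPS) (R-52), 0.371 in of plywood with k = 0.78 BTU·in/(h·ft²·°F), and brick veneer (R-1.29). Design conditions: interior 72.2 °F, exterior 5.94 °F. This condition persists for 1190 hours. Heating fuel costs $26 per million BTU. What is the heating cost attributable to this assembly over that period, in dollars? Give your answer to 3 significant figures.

62.0 dollars

0.613/1.27 = 0.4827
0.371/0.78 = 0.4756
R_total = 0.4827 + 52 + 0.4756 + 1.29 = 54.25 ft²·°F·h/BTU
Q = 1640 × (72.2 − 5.94) / 54.25 = 2003 BTU/h
E = 2003 × 1190 = 2384000 BTU
Cost = 2384000/10⁶ × 26 = $61.98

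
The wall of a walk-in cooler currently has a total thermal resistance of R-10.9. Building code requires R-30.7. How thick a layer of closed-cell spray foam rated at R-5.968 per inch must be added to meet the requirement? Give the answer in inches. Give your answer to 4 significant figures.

3.318 in

ΔR = 30.7 − 10.9 = 19.8 ft²·°F·h/BTU
L = ΔR / (R/in) = 19.8/5.968 = 3.3177 in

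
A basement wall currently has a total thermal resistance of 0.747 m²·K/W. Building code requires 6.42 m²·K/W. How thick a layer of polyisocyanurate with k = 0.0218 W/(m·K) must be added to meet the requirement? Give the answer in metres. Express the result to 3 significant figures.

0.124 m

ΔR = 6.42 − 0.747 = 5.673 m²·K/W
L = ΔR × k = 5.673 × 0.0218 = 0.1237 m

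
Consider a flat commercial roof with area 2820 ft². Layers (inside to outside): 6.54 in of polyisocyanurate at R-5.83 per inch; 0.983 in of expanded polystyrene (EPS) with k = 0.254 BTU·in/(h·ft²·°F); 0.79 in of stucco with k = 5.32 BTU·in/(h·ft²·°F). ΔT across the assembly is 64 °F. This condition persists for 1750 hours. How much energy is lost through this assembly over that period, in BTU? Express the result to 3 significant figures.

6.54 × 5.83 = 38.13
0.983/0.254 = 3.87
0.79/5.32 = 0.1485
R_total = 38.13 + 3.87 + 0.1485 = 42.15 ft²·°F·h/BTU
Q = 2820 × 64 / 42.15 = 4282 BTU/h
E = 4282 × 1750 = 7494000 BTU

7490000 BTU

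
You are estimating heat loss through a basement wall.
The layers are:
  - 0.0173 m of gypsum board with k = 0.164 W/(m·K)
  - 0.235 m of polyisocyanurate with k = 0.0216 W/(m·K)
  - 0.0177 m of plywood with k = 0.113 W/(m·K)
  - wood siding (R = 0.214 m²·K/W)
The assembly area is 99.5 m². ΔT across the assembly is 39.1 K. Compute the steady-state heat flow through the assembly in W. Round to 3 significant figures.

0.0173/0.164 = 0.1055
0.235/0.0216 = 10.88
0.0177/0.113 = 0.1566
R_total = 0.1055 + 10.88 + 0.1566 + 0.214 = 11.36 m²·K/W
Q = A·ΔT/R = 99.5 × 39.1 / 11.36 = 342.6 W

343 W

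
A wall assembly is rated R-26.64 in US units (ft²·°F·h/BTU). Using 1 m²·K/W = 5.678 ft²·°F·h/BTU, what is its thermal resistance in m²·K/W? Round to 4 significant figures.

4.692 m²·K/W

R_SI = 26.64/5.678 = 4.6918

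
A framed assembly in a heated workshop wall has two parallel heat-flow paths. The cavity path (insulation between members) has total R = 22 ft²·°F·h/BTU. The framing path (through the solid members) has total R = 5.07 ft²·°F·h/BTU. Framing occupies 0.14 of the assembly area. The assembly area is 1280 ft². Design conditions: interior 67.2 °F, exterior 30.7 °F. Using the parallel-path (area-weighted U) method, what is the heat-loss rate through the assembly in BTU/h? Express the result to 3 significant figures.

3120 BTU/h

U_eff = 0.86/22 + 0.14/5.07 = 0.03909 + 0.02761 = 0.0667
R_eff = 1/U_eff = 14.99 ft²·°F·h/BTU
Q = 1280 × (67.2 − 30.7) / 14.99 = 3116 BTU/h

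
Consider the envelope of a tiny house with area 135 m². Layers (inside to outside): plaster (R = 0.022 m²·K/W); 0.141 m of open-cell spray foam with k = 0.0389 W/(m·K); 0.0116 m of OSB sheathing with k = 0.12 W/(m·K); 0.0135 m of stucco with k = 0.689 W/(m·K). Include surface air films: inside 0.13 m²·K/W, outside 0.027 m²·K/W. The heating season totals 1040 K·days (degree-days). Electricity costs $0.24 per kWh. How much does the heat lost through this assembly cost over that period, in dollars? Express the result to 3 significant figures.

0.141/0.0389 = 3.625
0.0116/0.12 = 0.09667
0.0135/0.689 = 0.01959
R_total = 0.13 + 0.022 + 3.625 + 0.09667 + 0.01959 + 0.027 = 3.92 m²·K/W
E = A × HDD × 24 / R / 1000 = 135 × 1040 × 24 / 3.92 / 1000 = 859.6 kWh
Cost = 859.6 × 0.24 = $206.3

206 dollars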